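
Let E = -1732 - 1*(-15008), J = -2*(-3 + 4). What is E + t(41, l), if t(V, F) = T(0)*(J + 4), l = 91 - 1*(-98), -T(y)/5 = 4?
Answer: 13236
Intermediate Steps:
T(y) = -20 (T(y) = -5*4 = -20)
l = 189 (l = 91 + 98 = 189)
J = -2 (J = -2*1 = -2)
t(V, F) = -40 (t(V, F) = -20*(-2 + 4) = -20*2 = -40)
E = 13276 (E = -1732 + 15008 = 13276)
E + t(41, l) = 13276 - 40 = 13236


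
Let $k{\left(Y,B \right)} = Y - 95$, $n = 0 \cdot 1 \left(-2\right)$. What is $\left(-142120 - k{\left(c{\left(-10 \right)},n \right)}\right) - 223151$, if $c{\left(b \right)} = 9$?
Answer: $-365185$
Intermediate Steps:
$n = 0$ ($n = 0 \left(-2\right) = 0$)
$k{\left(Y,B \right)} = -95 + Y$
$\left(-142120 - k{\left(c{\left(-10 \right)},n \right)}\right) - 223151 = \left(-142120 - \left(-95 + 9\right)\right) - 223151 = \left(-142120 - -86\right) - 223151 = \left(-142120 + 86\right) - 223151 = -142034 - 223151 = -365185$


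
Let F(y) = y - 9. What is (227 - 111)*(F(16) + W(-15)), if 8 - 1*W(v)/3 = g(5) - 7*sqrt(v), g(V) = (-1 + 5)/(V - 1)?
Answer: 3248 + 2436*I*sqrt(15) ≈ 3248.0 + 9434.6*I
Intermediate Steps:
g(V) = 4/(-1 + V)
W(v) = 21 + 21*sqrt(v) (W(v) = 24 - 3*(4/(-1 + 5) - 7*sqrt(v)) = 24 - 3*(4/4 - 7*sqrt(v)) = 24 - 3*(4*(1/4) - 7*sqrt(v)) = 24 - 3*(1 - 7*sqrt(v)) = 24 + (-3 + 21*sqrt(v)) = 21 + 21*sqrt(v))
F(y) = -9 + y
(227 - 111)*(F(16) + W(-15)) = (227 - 111)*((-9 + 16) + (21 + 21*sqrt(-15))) = 116*(7 + (21 + 21*(I*sqrt(15)))) = 116*(7 + (21 + 21*I*sqrt(15))) = 116*(28 + 21*I*sqrt(15)) = 3248 + 2436*I*sqrt(15)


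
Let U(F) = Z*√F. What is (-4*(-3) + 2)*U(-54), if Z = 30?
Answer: 1260*I*√6 ≈ 3086.4*I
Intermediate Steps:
U(F) = 30*√F
(-4*(-3) + 2)*U(-54) = (-4*(-3) + 2)*(30*√(-54)) = (12 + 2)*(30*(3*I*√6)) = 14*(90*I*√6) = 1260*I*√6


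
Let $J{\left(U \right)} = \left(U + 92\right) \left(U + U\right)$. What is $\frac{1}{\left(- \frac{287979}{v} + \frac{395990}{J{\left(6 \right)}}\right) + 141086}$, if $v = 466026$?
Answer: $\frac{6524364}{922689311833} \approx 7.071 \cdot 10^{-6}$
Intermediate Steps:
$J{\left(U \right)} = 2 U \left(92 + U\right)$ ($J{\left(U \right)} = \left(92 + U\right) 2 U = 2 U \left(92 + U\right)$)
$\frac{1}{\left(- \frac{287979}{v} + \frac{395990}{J{\left(6 \right)}}\right) + 141086} = \frac{1}{\left(- \frac{287979}{466026} + \frac{395990}{2 \cdot 6 \left(92 + 6\right)}\right) + 141086} = \frac{1}{\left(\left(-287979\right) \frac{1}{466026} + \frac{395990}{2 \cdot 6 \cdot 98}\right) + 141086} = \frac{1}{\left(- \frac{95993}{155342} + \frac{395990}{1176}\right) + 141086} = \frac{1}{\left(- \frac{95993}{155342} + 395990 \cdot \frac{1}{1176}\right) + 141086} = \frac{1}{\left(- \frac{95993}{155342} + \frac{28285}{84}\right) + 141086} = \frac{1}{\frac{2192892529}{6524364} + 141086} = \frac{1}{\frac{922689311833}{6524364}} = \frac{6524364}{922689311833}$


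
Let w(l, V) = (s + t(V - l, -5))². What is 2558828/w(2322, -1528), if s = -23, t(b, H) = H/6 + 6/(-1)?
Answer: 92117808/32041 ≈ 2875.0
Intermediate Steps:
t(b, H) = -6 + H/6 (t(b, H) = H*(⅙) + 6*(-1) = H/6 - 6 = -6 + H/6)
w(l, V) = 32041/36 (w(l, V) = (-23 + (-6 + (⅙)*(-5)))² = (-23 + (-6 - ⅚))² = (-23 - 41/6)² = (-179/6)² = 32041/36)
2558828/w(2322, -1528) = 2558828/(32041/36) = 2558828*(36/32041) = 92117808/32041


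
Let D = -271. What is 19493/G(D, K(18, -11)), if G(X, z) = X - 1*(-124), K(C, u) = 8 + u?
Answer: -19493/147 ≈ -132.61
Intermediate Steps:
G(X, z) = 124 + X (G(X, z) = X + 124 = 124 + X)
19493/G(D, K(18, -11)) = 19493/(124 - 271) = 19493/(-147) = 19493*(-1/147) = -19493/147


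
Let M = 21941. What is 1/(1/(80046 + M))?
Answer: 101987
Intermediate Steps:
1/(1/(80046 + M)) = 1/(1/(80046 + 21941)) = 1/(1/101987) = 101987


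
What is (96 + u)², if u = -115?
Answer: 361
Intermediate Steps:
(96 + u)² = (96 - 115)² = (-19)² = 361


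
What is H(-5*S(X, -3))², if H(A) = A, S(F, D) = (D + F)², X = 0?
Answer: 2025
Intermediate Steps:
H(-5*S(X, -3))² = (-5*(-3 + 0)²)² = (-5*(-3)²)² = (-5*9)² = (-45)² = 2025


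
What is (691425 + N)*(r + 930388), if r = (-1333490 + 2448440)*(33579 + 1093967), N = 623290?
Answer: 1652804931032939920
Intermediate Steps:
r = 1257157412700 (r = 1114950*1127546 = 1257157412700)
(691425 + N)*(r + 930388) = (691425 + 623290)*(1257157412700 + 930388) = 1314715*1257158343088 = 1652804931032939920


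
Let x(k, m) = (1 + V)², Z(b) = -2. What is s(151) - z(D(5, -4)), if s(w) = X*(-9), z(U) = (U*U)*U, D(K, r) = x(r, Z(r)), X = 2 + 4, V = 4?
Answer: -15679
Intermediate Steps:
x(k, m) = 25 (x(k, m) = (1 + 4)² = 5² = 25)
X = 6
D(K, r) = 25
z(U) = U³ (z(U) = U²*U = U³)
s(w) = -54 (s(w) = 6*(-9) = -54)
s(151) - z(D(5, -4)) = -54 - 1*25³ = -54 - 1*15625 = -54 - 15625 = -15679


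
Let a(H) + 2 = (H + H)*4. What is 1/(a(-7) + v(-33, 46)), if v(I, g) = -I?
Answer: -1/25 ≈ -0.040000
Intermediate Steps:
a(H) = -2 + 8*H (a(H) = -2 + (H + H)*4 = -2 + (2*H)*4 = -2 + 8*H)
1/(a(-7) + v(-33, 46)) = 1/((-2 + 8*(-7)) - 1*(-33)) = 1/((-2 - 56) + 33) = 1/(-58 + 33) = 1/(-25) = -1/25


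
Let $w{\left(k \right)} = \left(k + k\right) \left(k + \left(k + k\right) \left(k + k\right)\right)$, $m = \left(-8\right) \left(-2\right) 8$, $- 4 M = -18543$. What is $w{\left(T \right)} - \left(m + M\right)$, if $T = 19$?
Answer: $\frac{203321}{4} \approx 50830.0$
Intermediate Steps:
$M = \frac{18543}{4}$ ($M = \left(- \frac{1}{4}\right) \left(-18543\right) = \frac{18543}{4} \approx 4635.8$)
$m = 128$ ($m = 16 \cdot 8 = 128$)
$w{\left(k \right)} = 2 k \left(k + 4 k^{2}\right)$ ($w{\left(k \right)} = 2 k \left(k + 2 k 2 k\right) = 2 k \left(k + 4 k^{2}\right)$)
$w{\left(T \right)} - \left(m + M\right) = 19^{2} \left(2 + 8 \cdot 19\right) - \left(128 + \frac{18543}{4}\right) = 361 \left(2 + 152\right) - \frac{19055}{4} = 361 \cdot 154 - \frac{19055}{4} = 55594 - \frac{19055}{4} = \frac{203321}{4}$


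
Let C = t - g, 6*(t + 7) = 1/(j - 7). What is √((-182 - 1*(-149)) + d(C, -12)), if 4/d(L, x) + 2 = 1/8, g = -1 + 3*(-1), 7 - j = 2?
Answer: I*√7905/15 ≈ 5.9273*I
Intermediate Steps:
j = 5 (j = 7 - 1*2 = 7 - 2 = 5)
g = -4 (g = -1 - 3 = -4)
t = -85/12 (t = -7 + 1/(6*(5 - 7)) = -7 + (⅙)/(-2) = -7 + (⅙)*(-½) = -7 - 1/12 = -85/12 ≈ -7.0833)
C = -37/12 (C = -85/12 - 1*(-4) = -85/12 + 4 = -37/12 ≈ -3.0833)
d(L, x) = -32/15 (d(L, x) = 4/(-2 + 1/8) = 4/(-2 + ⅛) = 4/(-15/8) = 4*(-8/15) = -32/15)
√((-182 - 1*(-149)) + d(C, -12)) = √((-182 - 1*(-149)) - 32/15) = √((-182 + 149) - 32/15) = √(-33 - 32/15) = √(-527/15) = I*√7905/15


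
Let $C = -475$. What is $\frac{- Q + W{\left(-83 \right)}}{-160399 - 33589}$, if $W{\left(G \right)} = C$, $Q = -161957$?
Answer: $- \frac{80741}{96994} \approx -0.83243$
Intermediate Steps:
$W{\left(G \right)} = -475$
$\frac{- Q + W{\left(-83 \right)}}{-160399 - 33589} = \frac{\left(-1\right) \left(-161957\right) - 475}{-160399 - 33589} = \frac{161957 - 475}{-193988} = 161482 \left(- \frac{1}{193988}\right) = - \frac{80741}{96994}$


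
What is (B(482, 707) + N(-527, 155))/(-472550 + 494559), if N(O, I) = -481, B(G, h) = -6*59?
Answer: -835/22009 ≈ -0.037939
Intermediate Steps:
B(G, h) = -354
(B(482, 707) + N(-527, 155))/(-472550 + 494559) = (-354 - 481)/(-472550 + 494559) = -835/22009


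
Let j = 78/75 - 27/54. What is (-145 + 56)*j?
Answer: -2403/50 ≈ -48.060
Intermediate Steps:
j = 27/50 (j = 78*(1/75) - 27*1/54 = 26/25 - 1/2 = 27/50 ≈ 0.54000)
(-145 + 56)*j = (-145 + 56)*(27/50) = -89*27/50 = -2403/50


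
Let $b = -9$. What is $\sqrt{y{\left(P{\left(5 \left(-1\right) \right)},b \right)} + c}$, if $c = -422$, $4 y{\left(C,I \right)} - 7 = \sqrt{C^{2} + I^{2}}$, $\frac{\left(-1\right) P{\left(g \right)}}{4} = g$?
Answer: $\frac{\sqrt{-1681 + \sqrt{481}}}{2} \approx 20.366 i$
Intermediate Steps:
$P{\left(g \right)} = - 4 g$
$y{\left(C,I \right)} = \frac{7}{4} + \frac{\sqrt{C^{2} + I^{2}}}{4}$
$\sqrt{y{\left(P{\left(5 \left(-1\right) \right)},b \right)} + c} = \sqrt{\left(\frac{7}{4} + \frac{\sqrt{\left(- 4 \cdot 5 \left(-1\right)\right)^{2} + \left(-9\right)^{2}}}{4}\right) - 422} = \sqrt{\left(\frac{7}{4} + \frac{\sqrt{\left(\left(-4\right) \left(-5\right)\right)^{2} + 81}}{4}\right) - 422} = \sqrt{\left(\frac{7}{4} + \frac{\sqrt{20^{2} + 81}}{4}\right) - 422} = \sqrt{\left(\frac{7}{4} + \frac{\sqrt{400 + 81}}{4}\right) - 422} = \sqrt{\left(\frac{7}{4} + \frac{\sqrt{481}}{4}\right) - 422} = \sqrt{- \frac{1681}{4} + \frac{\sqrt{481}}{4}}$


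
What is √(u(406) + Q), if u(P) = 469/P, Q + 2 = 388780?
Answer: √1307853078/58 ≈ 623.52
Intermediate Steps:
Q = 388778 (Q = -2 + 388780 = 388778)
√(u(406) + Q) = √(469/406 + 388778) = √(469*(1/406) + 388778) = √(67/58 + 388778) = √(22549191/58) = √1307853078/58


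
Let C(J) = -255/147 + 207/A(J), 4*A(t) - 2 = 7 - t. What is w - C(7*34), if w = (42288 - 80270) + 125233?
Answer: 979103508/11221 ≈ 87256.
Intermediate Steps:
A(t) = 9/4 - t/4 (A(t) = 1/2 + (7 - t)/4 = 1/2 + (7/4 - t/4) = 9/4 - t/4)
C(J) = -85/49 + 207/(9/4 - J/4) (C(J) = -255/147 + 207/(9/4 - J/4) = -255*1/147 + 207/(9/4 - J/4) = -85/49 + 207/(9/4 - J/4))
w = 87251 (w = -37982 + 125233 = 87251)
w - C(7*34) = 87251 - (-39807 - 595*34)/(49*(-9 + 7*34)) = 87251 - (-39807 - 85*238)/(49*(-9 + 238)) = 87251 - (-39807 - 20230)/(49*229) = 87251 - (-60037)/(49*229) = 87251 - 1*(-60037/11221) = 87251 + 60037/11221 = 979103508/11221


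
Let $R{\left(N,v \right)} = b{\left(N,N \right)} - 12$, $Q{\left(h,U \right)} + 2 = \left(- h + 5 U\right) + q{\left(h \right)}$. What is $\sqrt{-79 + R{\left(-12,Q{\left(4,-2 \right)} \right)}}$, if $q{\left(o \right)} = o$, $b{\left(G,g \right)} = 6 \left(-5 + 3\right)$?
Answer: $i \sqrt{103} \approx 10.149 i$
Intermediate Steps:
$b{\left(G,g \right)} = -12$ ($b{\left(G,g \right)} = 6 \left(-2\right) = -12$)
$Q{\left(h,U \right)} = -2 + 5 U$ ($Q{\left(h,U \right)} = -2 + \left(\left(- h + 5 U\right) + h\right) = -2 + 5 U$)
$R{\left(N,v \right)} = -24$ ($R{\left(N,v \right)} = -12 - 12 = -24$)
$\sqrt{-79 + R{\left(-12,Q{\left(4,-2 \right)} \right)}} = \sqrt{-79 - 24} = \sqrt{-103} = i \sqrt{103}$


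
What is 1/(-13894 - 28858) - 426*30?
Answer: -546370561/42752 ≈ -12780.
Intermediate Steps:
1/(-13894 - 28858) - 426*30 = 1/(-42752) - 1*12780 = -1/42752 - 12780 = -546370561/42752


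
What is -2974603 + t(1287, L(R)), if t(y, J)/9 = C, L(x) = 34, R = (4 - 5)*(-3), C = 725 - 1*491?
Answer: -2972497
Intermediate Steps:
C = 234 (C = 725 - 491 = 234)
R = 3 (R = -1*(-3) = 3)
t(y, J) = 2106 (t(y, J) = 9*234 = 2106)
-2974603 + t(1287, L(R)) = -2974603 + 2106 = -2972497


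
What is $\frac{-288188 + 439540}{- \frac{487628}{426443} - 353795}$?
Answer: $- \frac{64543000936}{150873888813} \approx -0.42779$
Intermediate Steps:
$\frac{-288188 + 439540}{- \frac{487628}{426443} - 353795} = \frac{151352}{\left(-487628\right) \frac{1}{426443} - 353795} = \frac{151352}{- \frac{487628}{426443} - 353795} = \frac{151352}{- \frac{150873888813}{426443}} = 151352 \left(- \frac{426443}{150873888813}\right) = - \frac{64543000936}{150873888813}$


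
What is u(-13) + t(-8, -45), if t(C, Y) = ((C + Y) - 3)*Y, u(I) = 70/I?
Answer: 32690/13 ≈ 2514.6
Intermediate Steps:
t(C, Y) = Y*(-3 + C + Y) (t(C, Y) = (-3 + C + Y)*Y = Y*(-3 + C + Y))
u(-13) + t(-8, -45) = 70/(-13) - 45*(-3 - 8 - 45) = 70*(-1/13) - 45*(-56) = -70/13 + 2520 = 32690/13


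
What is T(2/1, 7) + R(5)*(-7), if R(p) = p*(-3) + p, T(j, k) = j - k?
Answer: 65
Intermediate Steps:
R(p) = -2*p (R(p) = -3*p + p = -2*p)
T(2/1, 7) + R(5)*(-7) = (2/1 - 1*7) - 2*5*(-7) = (2*1 - 7) - 10*(-7) = (2 - 7) + 70 = -5 + 70 = 65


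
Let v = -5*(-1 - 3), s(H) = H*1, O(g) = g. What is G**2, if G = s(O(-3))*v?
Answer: 3600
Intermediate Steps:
s(H) = H
v = 20 (v = -5*(-4) = 20)
G = -60 (G = -3*20 = -60)
G**2 = (-60)**2 = 3600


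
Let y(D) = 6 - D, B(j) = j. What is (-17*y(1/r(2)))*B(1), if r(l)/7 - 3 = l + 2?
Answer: -4981/49 ≈ -101.65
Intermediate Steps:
r(l) = 35 + 7*l (r(l) = 21 + 7*(l + 2) = 21 + 7*(2 + l) = 21 + (14 + 7*l) = 35 + 7*l)
(-17*y(1/r(2)))*B(1) = -17*(6 - 1/(35 + 7*2))*1 = -17*(6 - 1/(35 + 14))*1 = -17*(6 - 1/49)*1 = -17*293/49*1 = -4981/49*1 = -4981/49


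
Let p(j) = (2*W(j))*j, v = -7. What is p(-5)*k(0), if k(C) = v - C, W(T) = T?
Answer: -350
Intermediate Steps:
k(C) = -7 - C
p(j) = 2*j² (p(j) = (2*j)*j = 2*j²)
p(-5)*k(0) = (2*(-5)²)*(-7 - 1*0) = (2*25)*(-7 + 0) = 50*(-7) = -350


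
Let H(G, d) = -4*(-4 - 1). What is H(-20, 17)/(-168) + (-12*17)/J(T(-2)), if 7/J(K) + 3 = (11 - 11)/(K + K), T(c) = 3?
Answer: 3667/42 ≈ 87.310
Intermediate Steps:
H(G, d) = 20 (H(G, d) = -4*(-5) = 20)
J(K) = -7/3 (J(K) = 7/(-3 + (11 - 11)/(K + K)) = 7/(-3 + 0/((2*K))) = 7/(-3 + 0*(1/(2*K))) = 7/(-3 + 0) = 7/(-3) = 7*(-1/3) = -7/3)
H(-20, 17)/(-168) + (-12*17)/J(T(-2)) = 20/(-168) + (-12*17)/(-7/3) = 20*(-1/168) - 204*(-3/7) = -5/42 + 612/7 = 3667/42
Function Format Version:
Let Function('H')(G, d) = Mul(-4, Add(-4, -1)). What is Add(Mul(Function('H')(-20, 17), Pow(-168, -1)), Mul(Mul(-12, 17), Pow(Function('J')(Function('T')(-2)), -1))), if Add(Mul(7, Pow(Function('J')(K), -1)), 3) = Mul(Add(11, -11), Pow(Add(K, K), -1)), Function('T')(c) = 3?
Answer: Rational(3667, 42) ≈ 87.310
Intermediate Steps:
Function('H')(G, d) = 20 (Function('H')(G, d) = Mul(-4, -5) = 20)
Function('J')(K) = Rational(-7, 3) (Function('J')(K) = Mul(7, Pow(Add(-3, Mul(Add(11, -11), Pow(Add(K, K), -1))), -1)) = Mul(7, Pow(Add(-3, Mul(0, Pow(Mul(2, K), -1))), -1)) = Mul(7, Pow(Add(-3, Mul(0, Mul(Rational(1, 2), Pow(K, -1)))), -1)) = Mul(7, Pow(Add(-3, 0), -1)) = Mul(7, Pow(-3, -1)) = Mul(7, Rational(-1, 3)) = Rational(-7, 3))
Add(Mul(Function('H')(-20, 17), Pow(-168, -1)), Mul(Mul(-12, 17), Pow(Function('J')(Function('T')(-2)), -1))) = Add(Mul(20, Pow(-168, -1)), Mul(Mul(-12, 17), Pow(Rational(-7, 3), -1))) = Add(Mul(20, Rational(-1, 168)), Mul(-204, Rational(-3, 7))) = Add(Rational(-5, 42), Rational(612, 7)) = Rational(3667, 42)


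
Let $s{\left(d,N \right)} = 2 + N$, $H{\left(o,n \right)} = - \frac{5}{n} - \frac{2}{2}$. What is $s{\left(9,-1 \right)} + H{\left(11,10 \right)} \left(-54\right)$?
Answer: $82$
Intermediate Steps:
$H{\left(o,n \right)} = -1 - \frac{5}{n}$ ($H{\left(o,n \right)} = - \frac{5}{n} - 1 = -1 - \frac{5}{n}$)
$s{\left(9,-1 \right)} + H{\left(11,10 \right)} \left(-54\right) = \left(2 - 1\right) + \frac{-5 - 10}{10} \left(-54\right) = 1 + \frac{-5 - 10}{10} \left(-54\right) = 1 + \frac{1}{10} \left(-15\right) \left(-54\right) = 1 - -81 = 1 + 81 = 82$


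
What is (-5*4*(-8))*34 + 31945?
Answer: 37385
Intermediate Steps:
(-5*4*(-8))*34 + 31945 = -20*(-8)*34 + 31945 = 160*34 + 31945 = 5440 + 31945 = 37385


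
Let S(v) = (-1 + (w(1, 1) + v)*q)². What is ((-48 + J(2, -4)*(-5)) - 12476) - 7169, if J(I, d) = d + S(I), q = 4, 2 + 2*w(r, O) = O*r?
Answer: -19798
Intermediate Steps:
w(r, O) = -1 + O*r/2 (w(r, O) = -1 + (O*r)/2 = -1 + O*r/2)
S(v) = (-3 + 4*v)² (S(v) = (-1 + ((-1 + (½)*1*1) + v)*4)² = (-1 + ((-1 + ½) + v)*4)² = (-1 + (-½ + v)*4)² = (-1 + (-2 + 4*v))² = (-3 + 4*v)²)
J(I, d) = d + (-3 + 4*I)²
((-48 + J(2, -4)*(-5)) - 12476) - 7169 = ((-48 + (-4 + (-3 + 4*2)²)*(-5)) - 12476) - 7169 = ((-48 + (-4 + (-3 + 8)²)*(-5)) - 12476) - 7169 = ((-48 + (-4 + 5²)*(-5)) - 12476) - 7169 = ((-48 + (-4 + 25)*(-5)) - 12476) - 7169 = ((-48 + 21*(-5)) - 12476) - 7169 = ((-48 - 105) - 12476) - 7169 = (-153 - 12476) - 7169 = -12629 - 7169 = -19798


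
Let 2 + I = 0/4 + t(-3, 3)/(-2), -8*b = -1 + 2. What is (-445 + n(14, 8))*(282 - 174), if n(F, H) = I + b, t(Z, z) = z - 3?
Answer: -96579/2 ≈ -48290.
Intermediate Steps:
b = -⅛ (b = -(-1 + 2)/8 = -⅛*1 = -⅛ ≈ -0.12500)
t(Z, z) = -3 + z
I = -2 (I = -2 + (0/4 + (-3 + 3)/(-2)) = -2 + (0*(¼) + 0*(-½)) = -2 + (0 + 0) = -2 + 0 = -2)
n(F, H) = -17/8 (n(F, H) = -2 - ⅛ = -17/8)
(-445 + n(14, 8))*(282 - 174) = (-445 - 17/8)*(282 - 174) = -3577/8*108 = -96579/2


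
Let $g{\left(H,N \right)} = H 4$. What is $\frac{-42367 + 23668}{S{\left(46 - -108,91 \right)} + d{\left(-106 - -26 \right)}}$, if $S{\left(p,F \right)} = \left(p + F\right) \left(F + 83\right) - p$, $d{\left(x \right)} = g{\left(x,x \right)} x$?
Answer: $- \frac{6233}{22692} \approx -0.27468$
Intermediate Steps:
$g{\left(H,N \right)} = 4 H$
$d{\left(x \right)} = 4 x^{2}$ ($d{\left(x \right)} = 4 x x = 4 x^{2}$)
$S{\left(p,F \right)} = - p + \left(83 + F\right) \left(F + p\right)$ ($S{\left(p,F \right)} = \left(F + p\right) \left(83 + F\right) - p = \left(83 + F\right) \left(F + p\right) - p = - p + \left(83 + F\right) \left(F + p\right)$)
$\frac{-42367 + 23668}{S{\left(46 - -108,91 \right)} + d{\left(-106 - -26 \right)}} = \frac{-42367 + 23668}{\left(91^{2} + 82 \left(46 - -108\right) + 83 \cdot 91 + 91 \left(46 - -108\right)\right) + 4 \left(-106 - -26\right)^{2}} = - \frac{18699}{\left(8281 + 82 \left(46 + 108\right) + 7553 + 91 \left(46 + 108\right)\right) + 4 \left(-106 + 26\right)^{2}} = - \frac{18699}{\left(8281 + 82 \cdot 154 + 7553 + 91 \cdot 154\right) + 4 \left(-80\right)^{2}} = - \frac{18699}{\left(8281 + 12628 + 7553 + 14014\right) + 4 \cdot 6400} = - \frac{18699}{42476 + 25600} = - \frac{18699}{68076} = \left(-18699\right) \frac{1}{68076} = - \frac{6233}{22692}$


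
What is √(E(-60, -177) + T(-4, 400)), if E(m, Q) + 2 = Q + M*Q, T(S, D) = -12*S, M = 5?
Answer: 2*I*√254 ≈ 31.875*I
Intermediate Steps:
E(m, Q) = -2 + 6*Q (E(m, Q) = -2 + (Q + 5*Q) = -2 + 6*Q)
√(E(-60, -177) + T(-4, 400)) = √((-2 + 6*(-177)) - 12*(-4)) = √((-2 - 1062) + 48) = √(-1064 + 48) = √(-1016) = 2*I*√254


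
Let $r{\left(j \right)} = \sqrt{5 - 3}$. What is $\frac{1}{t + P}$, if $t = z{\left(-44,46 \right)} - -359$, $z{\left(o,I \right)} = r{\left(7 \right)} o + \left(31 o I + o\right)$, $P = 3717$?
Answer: $- \frac{7339}{430886884} + \frac{11 \sqrt{2}}{861773768} \approx -1.7014 \cdot 10^{-5}$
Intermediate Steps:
$r{\left(j \right)} = \sqrt{2}$
$z{\left(o,I \right)} = o + o \sqrt{2} + 31 I o$ ($z{\left(o,I \right)} = \sqrt{2} o + \left(31 o I + o\right) = o \sqrt{2} + \left(31 I o + o\right) = o \sqrt{2} + \left(o + 31 I o\right) = o + o \sqrt{2} + 31 I o$)
$t = -62429 - 44 \sqrt{2}$ ($t = - 44 \left(1 + \sqrt{2} + 31 \cdot 46\right) - -359 = - 44 \left(1 + \sqrt{2} + 1426\right) + 359 = - 44 \left(1427 + \sqrt{2}\right) + 359 = \left(-62788 - 44 \sqrt{2}\right) + 359 = -62429 - 44 \sqrt{2} \approx -62491.0$)
$\frac{1}{t + P} = \frac{1}{\left(-62429 - 44 \sqrt{2}\right) + 3717} = \frac{1}{-58712 - 44 \sqrt{2}}$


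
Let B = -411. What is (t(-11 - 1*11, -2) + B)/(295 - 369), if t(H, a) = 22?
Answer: 389/74 ≈ 5.2568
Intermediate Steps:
(t(-11 - 1*11, -2) + B)/(295 - 369) = (22 - 411)/(295 - 369) = -389/(-74) = -389*(-1/74) = 389/74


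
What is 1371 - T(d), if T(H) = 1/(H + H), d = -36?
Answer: 98713/72 ≈ 1371.0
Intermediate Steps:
T(H) = 1/(2*H)
1371 - T(d) = 1371 - 1/(2*(-36)) = 1371 - (-1)/(2*36) = 1371 - 1*(-1/72) = 1371 + 1/72 = 98713/72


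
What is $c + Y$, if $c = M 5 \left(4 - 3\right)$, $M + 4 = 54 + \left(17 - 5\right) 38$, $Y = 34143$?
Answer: $36673$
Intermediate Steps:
$M = 506$ ($M = -4 + \left(54 + \left(17 - 5\right) 38\right) = -4 + \left(54 + 12 \cdot 38\right) = -4 + \left(54 + 456\right) = -4 + 510 = 506$)
$c = 2530$ ($c = 506 \cdot 5 \left(4 - 3\right) = 506 \cdot 5 \cdot 1 = 506 \cdot 5 = 2530$)
$c + Y = 2530 + 34143 = 36673$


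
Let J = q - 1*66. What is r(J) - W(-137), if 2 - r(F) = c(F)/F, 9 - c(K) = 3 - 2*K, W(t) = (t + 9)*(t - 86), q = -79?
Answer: -4138874/145 ≈ -28544.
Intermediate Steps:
J = -145 (J = -79 - 1*66 = -79 - 66 = -145)
W(t) = (-86 + t)*(9 + t) (W(t) = (9 + t)*(-86 + t) = (-86 + t)*(9 + t))
c(K) = 6 + 2*K (c(K) = 9 - (3 - 2*K) = 9 + (-3 + 2*K) = 6 + 2*K)
r(F) = 2 - (6 + 2*F)/F
r(J) - W(-137) = -6/(-145) - (-774 + (-137)**2 - 77*(-137)) = -6*(-1/145) - (-774 + 18769 + 10549) = 6/145 - 1*28544 = 6/145 - 28544 = -4138874/145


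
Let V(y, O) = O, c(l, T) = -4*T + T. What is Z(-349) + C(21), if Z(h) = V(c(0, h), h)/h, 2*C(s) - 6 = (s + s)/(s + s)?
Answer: 9/2 ≈ 4.5000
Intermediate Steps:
c(l, T) = -3*T
C(s) = 7/2 (C(s) = 3 + ((s + s)/(s + s))/2 = 3 + ((2*s)/((2*s)))/2 = 3 + ((2*s)*(1/(2*s)))/2 = 3 + (½)*1 = 3 + ½ = 7/2)
Z(h) = 1 (Z(h) = h/h = 1)
Z(-349) + C(21) = 1 + 7/2 = 9/2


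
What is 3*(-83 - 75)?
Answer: -474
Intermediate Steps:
3*(-83 - 75) = 3*(-158) = -474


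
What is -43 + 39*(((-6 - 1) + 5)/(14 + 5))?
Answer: -895/19 ≈ -47.105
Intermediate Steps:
-43 + 39*(((-6 - 1) + 5)/(14 + 5)) = -43 + 39*((-7 + 5)/19) = -43 + 39*(-2*1/19) = -43 + 39*(-2/19) = -43 - 78/19 = -895/19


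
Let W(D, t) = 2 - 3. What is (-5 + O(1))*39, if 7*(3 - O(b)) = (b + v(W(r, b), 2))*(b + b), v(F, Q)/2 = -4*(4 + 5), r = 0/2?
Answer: 4992/7 ≈ 713.14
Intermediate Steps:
r = 0 (r = 0*(½) = 0)
W(D, t) = -1
v(F, Q) = -72 (v(F, Q) = 2*(-4*(4 + 5)) = 2*(-4*9) = 2*(-36) = -72)
O(b) = 3 - 2*b*(-72 + b)/7 (O(b) = 3 - (b - 72)*(b + b)/7 = 3 - (-72 + b)*2*b/7 = 3 - 2*b*(-72 + b)/7)
(-5 + O(1))*39 = (-5 + (3 - 2/7*1² + (144/7)*1))*39 = (-5 + (3 - 2/7*1 + 144/7))*39 = (-5 + (3 - 2/7 + 144/7))*39 = (-5 + 163/7)*39 = (128/7)*39 = 4992/7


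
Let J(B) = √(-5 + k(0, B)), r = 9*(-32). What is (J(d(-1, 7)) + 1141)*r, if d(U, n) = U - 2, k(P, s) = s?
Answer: -328608 - 576*I*√2 ≈ -3.2861e+5 - 814.59*I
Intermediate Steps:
d(U, n) = -2 + U
r = -288
J(B) = √(-5 + B)
(J(d(-1, 7)) + 1141)*r = (√(-5 + (-2 - 1)) + 1141)*(-288) = (√(-5 - 3) + 1141)*(-288) = (√(-8) + 1141)*(-288) = (2*I*√2 + 1141)*(-288) = (1141 + 2*I*√2)*(-288) = -328608 - 576*I*√2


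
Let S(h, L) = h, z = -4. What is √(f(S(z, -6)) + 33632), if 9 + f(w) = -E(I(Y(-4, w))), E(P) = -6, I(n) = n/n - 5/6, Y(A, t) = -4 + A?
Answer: √33629 ≈ 183.38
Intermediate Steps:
I(n) = ⅙ (I(n) = 1 - 5*⅙ = 1 - ⅚ = ⅙)
f(w) = -3 (f(w) = -9 - 1*(-6) = -9 + 6 = -3)
√(f(S(z, -6)) + 33632) = √(-3 + 33632) = √33629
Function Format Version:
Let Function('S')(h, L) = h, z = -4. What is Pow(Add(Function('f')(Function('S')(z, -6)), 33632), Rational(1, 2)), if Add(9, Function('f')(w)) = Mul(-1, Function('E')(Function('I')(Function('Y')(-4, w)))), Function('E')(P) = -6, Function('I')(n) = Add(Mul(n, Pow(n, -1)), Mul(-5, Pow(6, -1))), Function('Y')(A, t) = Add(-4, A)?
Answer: Pow(33629, Rational(1, 2)) ≈ 183.38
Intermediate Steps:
Function('I')(n) = Rational(1, 6) (Function('I')(n) = Add(1, Mul(-5, Rational(1, 6))) = Add(1, Rational(-5, 6)) = Rational(1, 6))
Function('f')(w) = -3 (Function('f')(w) = Add(-9, Mul(-1, -6)) = Add(-9, 6) = -3)
Pow(Add(Function('f')(Function('S')(z, -6)), 33632), Rational(1, 2)) = Pow(Add(-3, 33632), Rational(1, 2)) = Pow(33629, Rational(1, 2))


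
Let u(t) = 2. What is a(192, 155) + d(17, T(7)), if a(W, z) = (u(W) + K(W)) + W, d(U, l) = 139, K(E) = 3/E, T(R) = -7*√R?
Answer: 21313/64 ≈ 333.02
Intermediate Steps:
a(W, z) = 2 + W + 3/W (a(W, z) = (2 + 3/W) + W = 2 + W + 3/W)
a(192, 155) + d(17, T(7)) = (2 + 192 + 3/192) + 139 = (2 + 192 + 3*(1/192)) + 139 = (2 + 192 + 1/64) + 139 = 12417/64 + 139 = 21313/64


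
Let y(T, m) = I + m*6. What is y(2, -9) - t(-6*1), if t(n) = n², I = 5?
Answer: -85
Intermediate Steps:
y(T, m) = 5 + 6*m (y(T, m) = 5 + m*6 = 5 + 6*m)
y(2, -9) - t(-6*1) = (5 + 6*(-9)) - (-6*1)² = (5 - 54) - 1*(-6)² = -49 - 1*36 = -49 - 36 = -85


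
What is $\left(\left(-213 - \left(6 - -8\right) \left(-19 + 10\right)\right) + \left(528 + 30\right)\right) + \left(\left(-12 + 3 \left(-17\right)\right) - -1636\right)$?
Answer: $2044$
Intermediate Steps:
$\left(\left(-213 - \left(6 - -8\right) \left(-19 + 10\right)\right) + \left(528 + 30\right)\right) + \left(\left(-12 + 3 \left(-17\right)\right) - -1636\right) = \left(\left(-213 - \left(6 + 8\right) \left(-9\right)\right) + 558\right) + \left(\left(-12 - 51\right) + 1636\right) = \left(\left(-213 - 14 \left(-9\right)\right) + 558\right) + \left(-63 + 1636\right) = \left(\left(-213 - -126\right) + 558\right) + 1573 = \left(\left(-213 + 126\right) + 558\right) + 1573 = \left(-87 + 558\right) + 1573 = 471 + 1573 = 2044$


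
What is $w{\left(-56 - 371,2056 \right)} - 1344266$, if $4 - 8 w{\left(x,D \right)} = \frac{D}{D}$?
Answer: $- \frac{10754125}{8} \approx -1.3443 \cdot 10^{6}$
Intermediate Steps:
$w{\left(x,D \right)} = \frac{3}{8}$ ($w{\left(x,D \right)} = \frac{1}{2} - \frac{D \frac{1}{D}}{8} = \frac{1}{2} - \frac{1}{8} = \frac{3}{8}$)
$w{\left(-56 - 371,2056 \right)} - 1344266 = \frac{3}{8} - 1344266 = - \frac{10754125}{8}$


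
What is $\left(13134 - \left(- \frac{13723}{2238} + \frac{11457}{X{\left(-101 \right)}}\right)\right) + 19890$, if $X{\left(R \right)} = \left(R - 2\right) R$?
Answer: $\frac{768979047539}{23281914} \approx 33029.0$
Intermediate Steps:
$X{\left(R \right)} = R \left(-2 + R\right)$ ($X{\left(R \right)} = \left(-2 + R\right) R = R \left(-2 + R\right)$)
$\left(13134 - \left(- \frac{13723}{2238} + \frac{11457}{X{\left(-101 \right)}}\right)\right) + 19890 = \left(13134 - \left(- \frac{13723}{2238} + 11457 \left(- \frac{1}{101 \left(-2 - 101\right)}\right)\right)\right) + 19890 = \left(13134 - \left(- \frac{13723}{2238} + \frac{11457}{\left(-101\right) \left(-103\right)}\right)\right) + 19890 = \left(13134 + \left(- \frac{11457}{10403} + \frac{13723}{2238}\right)\right) + 19890 = \left(13134 + \frac{117119603}{23281914}\right) + 19890 = \frac{305901778079}{23281914} + 19890 = \frac{768979047539}{23281914}$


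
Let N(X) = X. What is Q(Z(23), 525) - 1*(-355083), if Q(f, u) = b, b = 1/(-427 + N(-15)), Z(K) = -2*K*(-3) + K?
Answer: 156946685/442 ≈ 3.5508e+5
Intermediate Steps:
Z(K) = 7*K (Z(K) = -(-6)*K + K = 6*K + K = 7*K)
b = -1/442 (b = 1/(-427 - 15) = 1/(-442) = -1/442 ≈ -0.0022624)
Q(f, u) = -1/442
Q(Z(23), 525) - 1*(-355083) = -1/442 - 1*(-355083) = -1/442 + 355083 = 156946685/442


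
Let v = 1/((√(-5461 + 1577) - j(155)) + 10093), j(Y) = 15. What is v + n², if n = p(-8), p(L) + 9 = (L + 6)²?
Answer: 1269629639/50784984 - I*√971/50784984 ≈ 25.0 - 6.1358e-7*I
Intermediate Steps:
p(L) = -9 + (6 + L)² (p(L) = -9 + (L + 6)² = -9 + (6 + L)²)
n = -5 (n = -9 + (6 - 8)² = -9 + (-2)² = -9 + 4 = -5)
v = 1/(10078 + 2*I*√971) (v = 1/((√(-5461 + 1577) - 1*15) + 10093) = 1/((√(-3884) - 15) + 10093) = 1/((2*I*√971 - 15) + 10093) = 1/((-15 + 2*I*√971) + 10093) = 1/(10078 + 2*I*√971) ≈ 9.9222e-5 - 6.136e-7*I)
v + n² = (5039/50784984 - I*√971/50784984) + (-5)² = (5039/50784984 - I*√971/50784984) + 25 = 1269629639/50784984 - I*√971/50784984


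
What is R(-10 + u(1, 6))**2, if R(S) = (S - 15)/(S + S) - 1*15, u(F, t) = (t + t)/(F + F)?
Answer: 10201/64 ≈ 159.39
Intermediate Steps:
u(F, t) = t/F (u(F, t) = (2*t)/((2*F)) = (2*t)*(1/(2*F)) = t/F)
R(S) = -15 + (-15 + S)/(2*S) (R(S) = (-15 + S)/((2*S)) - 15 = (-15 + S)*(1/(2*S)) - 15 = (-15 + S)/(2*S) - 15 = -15 + (-15 + S)/(2*S))
R(-10 + u(1, 6))**2 = ((-15 - 29*(-10 + 6/1))/(2*(-10 + 6/1)))**2 = ((-15 - 29*(-10 + 6*1))/(2*(-10 + 6*1)))**2 = ((-15 - 29*(-10 + 6))/(2*(-10 + 6)))**2 = ((1/2)*(-15 - 29*(-4))/(-4))**2 = ((1/2)*(-1/4)*(-15 + 116))**2 = ((1/2)*(-1/4)*101)**2 = (-101/8)**2 = 10201/64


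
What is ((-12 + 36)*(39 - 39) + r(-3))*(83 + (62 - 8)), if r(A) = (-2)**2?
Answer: 548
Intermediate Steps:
r(A) = 4
((-12 + 36)*(39 - 39) + r(-3))*(83 + (62 - 8)) = ((-12 + 36)*(39 - 39) + 4)*(83 + (62 - 8)) = (24*0 + 4)*(83 + 54) = (0 + 4)*137 = 4*137 = 548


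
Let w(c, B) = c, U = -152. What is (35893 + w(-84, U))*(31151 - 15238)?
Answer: 569828617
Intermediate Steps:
(35893 + w(-84, U))*(31151 - 15238) = (35893 - 84)*(31151 - 15238) = 35809*15913 = 569828617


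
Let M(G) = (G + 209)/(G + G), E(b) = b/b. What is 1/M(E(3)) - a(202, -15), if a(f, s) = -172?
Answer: 18061/105 ≈ 172.01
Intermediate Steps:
E(b) = 1
M(G) = (209 + G)/(2*G) (M(G) = (209 + G)/((2*G)) = (209 + G)*(1/(2*G)) = (209 + G)/(2*G))
1/M(E(3)) - a(202, -15) = 1/((½)*(209 + 1)/1) - 1*(-172) = 1/((½)*1*210) + 172 = 1/105 + 172 = 18061/105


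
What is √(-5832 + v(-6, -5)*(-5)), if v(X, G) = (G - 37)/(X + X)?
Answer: I*√23398/2 ≈ 76.482*I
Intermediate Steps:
v(X, G) = (-37 + G)/(2*X) (v(X, G) = (-37 + G)/((2*X)) = (-37 + G)*(1/(2*X)) = (-37 + G)/(2*X))
√(-5832 + v(-6, -5)*(-5)) = √(-5832 + ((½)*(-37 - 5)/(-6))*(-5)) = √(-5832 + ((½)*(-⅙)*(-42))*(-5)) = √(-5832 + (7/2)*(-5)) = √(-5832 - 35/2) = √(-11699/2) = I*√23398/2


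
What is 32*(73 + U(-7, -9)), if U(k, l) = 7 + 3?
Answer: 2656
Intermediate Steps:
U(k, l) = 10
32*(73 + U(-7, -9)) = 32*(73 + 10) = 32*83 = 2656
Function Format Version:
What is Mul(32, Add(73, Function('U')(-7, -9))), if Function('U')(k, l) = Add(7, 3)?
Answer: 2656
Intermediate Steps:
Function('U')(k, l) = 10
Mul(32, Add(73, Function('U')(-7, -9))) = Mul(32, Add(73, 10)) = Mul(32, 83) = 2656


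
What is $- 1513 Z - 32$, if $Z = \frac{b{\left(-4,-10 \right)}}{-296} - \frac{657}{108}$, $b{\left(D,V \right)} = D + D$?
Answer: $\frac{4054249}{444} \approx 9131.2$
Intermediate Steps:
$b{\left(D,V \right)} = 2 D$
$Z = - \frac{2689}{444}$ ($Z = \frac{2 \left(-4\right)}{-296} - \frac{657}{108} = \left(-8\right) \left(- \frac{1}{296}\right) - \frac{73}{12} = \frac{1}{37} - \frac{73}{12} = - \frac{2689}{444} \approx -6.0563$)
$- 1513 Z - 32 = \left(-1513\right) \left(- \frac{2689}{444}\right) - 32 = \frac{4068457}{444} - 32 = \frac{4054249}{444}$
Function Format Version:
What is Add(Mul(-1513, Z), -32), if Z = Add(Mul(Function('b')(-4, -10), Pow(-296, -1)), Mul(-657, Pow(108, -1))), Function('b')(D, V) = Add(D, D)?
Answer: Rational(4054249, 444) ≈ 9131.2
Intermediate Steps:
Function('b')(D, V) = Mul(2, D)
Z = Rational(-2689, 444) (Z = Add(Mul(Mul(2, -4), Pow(-296, -1)), Mul(-657, Pow(108, -1))) = Add(Mul(-8, Rational(-1, 296)), Mul(-657, Rational(1, 108))) = Add(Rational(1, 37), Rational(-73, 12)) = Rational(-2689, 444) ≈ -6.0563)
Add(Mul(-1513, Z), -32) = Add(Mul(-1513, Rational(-2689, 444)), -32) = Add(Rational(4068457, 444), -32) = Rational(4054249, 444)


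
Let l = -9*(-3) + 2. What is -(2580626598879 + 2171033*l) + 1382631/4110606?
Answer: -3536065994895743995/1370202 ≈ -2.5807e+12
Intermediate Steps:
l = 29 (l = 27 + 2 = 29)
-(2580626598879 + 2171033*l) + 1382631/4110606 = -(2720178429086 - 139488870250) + 1382631/4110606 = -2171033/(1/(1252913 + (-64250 + 29))) + 1382631*(1/4110606) = -2171033/(1/(1252913 - 64221)) + 460877/1370202 = -2171033/(1/1188692) + 460877/1370202 = -2171033/1/1188692 + 460877/1370202 = -2171033*1188692 + 460877/1370202 = -2580689558836 + 460877/1370202 = -3536065994895743995/1370202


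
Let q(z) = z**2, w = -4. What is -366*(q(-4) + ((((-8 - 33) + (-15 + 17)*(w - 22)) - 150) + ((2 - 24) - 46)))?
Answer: 107970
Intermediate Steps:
-366*(q(-4) + ((((-8 - 33) + (-15 + 17)*(w - 22)) - 150) + ((2 - 24) - 46))) = -366*((-4)**2 + ((((-8 - 33) + (-15 + 17)*(-4 - 22)) - 150) + ((2 - 24) - 46))) = -366*(16 + (((-41 + 2*(-26)) - 150) + (-22 - 46))) = -366*(16 + (((-41 - 52) - 150) - 68)) = -366*(16 + ((-93 - 150) - 68)) = -366*(16 + (-243 - 68)) = -366*(16 - 311) = -366*(-295) = 107970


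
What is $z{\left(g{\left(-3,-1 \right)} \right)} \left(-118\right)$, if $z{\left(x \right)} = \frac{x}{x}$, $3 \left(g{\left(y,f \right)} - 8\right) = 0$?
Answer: $-118$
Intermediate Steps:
$g{\left(y,f \right)} = 8$ ($g{\left(y,f \right)} = 8 + \frac{1}{3} \cdot 0 = 8 + 0 = 8$)
$z{\left(x \right)} = 1$
$z{\left(g{\left(-3,-1 \right)} \right)} \left(-118\right) = 1 \left(-118\right) = -118$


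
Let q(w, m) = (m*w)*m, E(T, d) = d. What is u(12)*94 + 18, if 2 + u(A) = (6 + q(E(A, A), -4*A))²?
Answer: 71885909134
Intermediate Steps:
q(w, m) = w*m²
u(A) = -2 + (6 + 16*A³)² (u(A) = -2 + (6 + A*(-4*A)²)² = -2 + (6 + A*(16*A²))² = -2 + (6 + 16*A³)²)
u(12)*94 + 18 = (34 + 192*12³ + 256*12⁶)*94 + 18 = (34 + 192*1728 + 256*2985984)*94 + 18 = (34 + 331776 + 764411904)*94 + 18 = 764743714*94 + 18 = 71885909116 + 18 = 71885909134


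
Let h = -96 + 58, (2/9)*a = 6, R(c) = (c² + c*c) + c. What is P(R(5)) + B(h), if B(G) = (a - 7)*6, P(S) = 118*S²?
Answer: 357070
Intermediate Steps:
R(c) = c + 2*c² (R(c) = (c² + c²) + c = 2*c² + c = c + 2*c²)
a = 27 (a = (9/2)*6 = 27)
h = -38
B(G) = 120 (B(G) = (27 - 7)*6 = 20*6 = 120)
P(R(5)) + B(h) = 118*(5*(1 + 2*5))² + 120 = 118*(5*(1 + 10))² + 120 = 118*(5*11)² + 120 = 118*55² + 120 = 118*3025 + 120 = 356950 + 120 = 357070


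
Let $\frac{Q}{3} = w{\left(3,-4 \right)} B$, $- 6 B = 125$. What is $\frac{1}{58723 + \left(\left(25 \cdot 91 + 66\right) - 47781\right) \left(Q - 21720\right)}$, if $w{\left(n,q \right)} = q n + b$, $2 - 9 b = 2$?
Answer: $\frac{1}{952935523} \approx 1.0494 \cdot 10^{-9}$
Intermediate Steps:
$B = - \frac{125}{6}$ ($B = \left(- \frac{1}{6}\right) 125 = - \frac{125}{6} \approx -20.833$)
$b = 0$ ($b = \frac{2}{9} - \frac{2}{9} = 0$)
$w{\left(n,q \right)} = n q$ ($w{\left(n,q \right)} = q n + 0 = n q + 0 = n q$)
$Q = 750$ ($Q = 3 \cdot 3 \left(-4\right) \left(- \frac{125}{6}\right) = 3 \left(\left(-12\right) \left(- \frac{125}{6}\right)\right) = 3 \cdot 250 = 750$)
$\frac{1}{58723 + \left(\left(25 \cdot 91 + 66\right) - 47781\right) \left(Q - 21720\right)} = \frac{1}{58723 + \left(\left(25 \cdot 91 + 66\right) - 47781\right) \left(750 - 21720\right)} = \frac{1}{58723 + \left(\left(2275 + 66\right) - 47781\right) \left(-20970\right)} = \frac{1}{58723 + \left(2341 - 47781\right) \left(-20970\right)} = \frac{1}{58723 - -952876800} = \frac{1}{58723 + 952876800} = \frac{1}{952935523}$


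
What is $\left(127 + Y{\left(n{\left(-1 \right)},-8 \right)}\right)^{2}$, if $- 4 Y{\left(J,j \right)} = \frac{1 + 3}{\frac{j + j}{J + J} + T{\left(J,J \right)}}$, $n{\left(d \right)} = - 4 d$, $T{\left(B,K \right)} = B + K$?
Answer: $\frac{579121}{36} \approx 16087.0$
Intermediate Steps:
$Y{\left(J,j \right)} = - \frac{1}{2 J + \frac{j}{J}}$ ($Y{\left(J,j \right)} = - \frac{\left(1 + 3\right) \frac{1}{\frac{j + j}{J + J} + \left(J + J\right)}}{4} = - \frac{4 \frac{1}{\frac{2 j}{2 J} + 2 J}}{4} = - \frac{4 \frac{1}{2 j \frac{1}{2 J} + 2 J}}{4} = - \frac{4 \frac{1}{\frac{j}{J} + 2 J}}{4} = - \frac{4 \frac{1}{2 J + \frac{j}{J}}}{4} = - \frac{1}{2 J + \frac{j}{J}}$)
$\left(127 + Y{\left(n{\left(-1 \right)},-8 \right)}\right)^{2} = \left(127 - \frac{\left(-4\right) \left(-1\right)}{-8 + 2 \left(\left(-4\right) \left(-1\right)\right)^{2}}\right)^{2} = \left(127 - \frac{4}{-8 + 2 \cdot 4^{2}}\right)^{2} = \left(127 - \frac{4}{-8 + 2 \cdot 16}\right)^{2} = \left(127 - \frac{4}{-8 + 32}\right)^{2} = \left(127 - \frac{4}{24}\right)^{2} = \left(127 - 4 \cdot \frac{1}{24}\right)^{2} = \left(127 - \frac{1}{6}\right)^{2} = \left(\frac{761}{6}\right)^{2} = \frac{579121}{36}$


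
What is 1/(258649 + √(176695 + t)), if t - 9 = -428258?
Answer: 258649/66899556755 - I*√251554/66899556755 ≈ 3.8662e-6 - 7.4971e-9*I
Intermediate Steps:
t = -428249 (t = 9 - 428258 = -428249)
1/(258649 + √(176695 + t)) = 1/(258649 + √(176695 - 428249)) = 1/(258649 + √(-251554)) = 1/(258649 + I*√251554)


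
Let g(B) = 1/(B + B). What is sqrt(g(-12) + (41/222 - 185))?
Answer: I*sqrt(36441966)/444 ≈ 13.596*I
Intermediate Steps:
g(B) = 1/(2*B)
sqrt(g(-12) + (41/222 - 185)) = sqrt((1/2)/(-12) + (41/222 - 185)) = sqrt((1/2)*(-1/12) + (41*(1/222) - 185)) = sqrt(-1/24 + (41/222 - 185)) = sqrt(-1/24 - 41029/222) = sqrt(-164153/888) = I*sqrt(36441966)/444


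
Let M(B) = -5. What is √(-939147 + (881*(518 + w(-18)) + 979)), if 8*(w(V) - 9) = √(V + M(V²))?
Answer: √(-7582096 + 1762*I*√23)/4 ≈ 0.38361 + 688.39*I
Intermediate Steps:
w(V) = 9 + √(-5 + V)/8 (w(V) = 9 + √(V - 5)/8 = 9 + √(-5 + V)/8)
√(-939147 + (881*(518 + w(-18)) + 979)) = √(-939147 + (881*(518 + (9 + √(-5 - 18)/8)) + 979)) = √(-939147 + (881*(518 + (9 + √(-23)/8)) + 979)) = √(-939147 + (881*(518 + (9 + (I*√23)/8)) + 979)) = √(-939147 + (881*(518 + (9 + I*√23/8)) + 979)) = √(-939147 + (881*(527 + I*√23/8) + 979)) = √(-939147 + ((464287 + 881*I*√23/8) + 979)) = √(-939147 + (465266 + 881*I*√23/8)) = √(-473881 + 881*I*√23/8)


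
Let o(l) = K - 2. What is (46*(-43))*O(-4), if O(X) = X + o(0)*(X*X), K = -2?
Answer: 134504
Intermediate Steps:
o(l) = -4 (o(l) = -2 - 2 = -4)
O(X) = X - 4*X² (O(X) = X - 4*X*X = X - 4*X²)
(46*(-43))*O(-4) = (46*(-43))*(-4*(1 - 4*(-4))) = -(-7912)*(1 + 16) = -(-7912)*17 = -1978*(-68) = 134504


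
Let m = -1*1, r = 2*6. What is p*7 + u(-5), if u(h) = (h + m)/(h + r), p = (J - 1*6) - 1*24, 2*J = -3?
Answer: -3099/14 ≈ -221.36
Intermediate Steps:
J = -3/2 (J = (½)*(-3) = -3/2 ≈ -1.5000)
p = -63/2 (p = (-3/2 - 1*6) - 1*24 = (-3/2 - 6) - 24 = -15/2 - 24 = -63/2 ≈ -31.500)
r = 12
m = -1
u(h) = (-1 + h)/(12 + h) (u(h) = (h - 1)/(h + 12) = (-1 + h)/(12 + h))
p*7 + u(-5) = -63/2*7 + (-1 - 5)/(12 - 5) = -441/2 - 6/7 = -3099/14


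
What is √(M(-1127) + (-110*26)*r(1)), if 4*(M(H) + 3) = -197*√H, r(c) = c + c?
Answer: √(-22892 - 1379*I*√23)/2 ≈ 10.818 - 76.42*I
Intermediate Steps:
r(c) = 2*c
M(H) = -3 - 197*√H/4 (M(H) = -3 + (-197*√H)/4 = -3 - 197*√H/4)
√(M(-1127) + (-110*26)*r(1)) = √((-3 - 1379*I*√23/4) + (-110*26)*(2*1)) = √((-3 - 1379*I*√23/4) - 2860*2) = √((-3 - 1379*I*√23/4) - 5720) = √(-5723 - 1379*I*√23/4)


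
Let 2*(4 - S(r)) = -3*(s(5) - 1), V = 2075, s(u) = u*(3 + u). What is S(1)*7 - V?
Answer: -3275/2 ≈ -1637.5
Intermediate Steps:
S(r) = 125/2 (S(r) = 4 - (-3)*(5*(3 + 5) - 1)/2 = 4 - (-3)*(5*8 - 1)/2 = 4 - (-3)*(40 - 1)/2 = 4 - (-3)*39/2 = 4 - ½*(-117) = 4 + 117/2 = 125/2)
S(1)*7 - V = (125/2)*7 - 1*2075 = 875/2 - 2075 = -3275/2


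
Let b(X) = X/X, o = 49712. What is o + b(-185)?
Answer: 49713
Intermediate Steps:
b(X) = 1
o + b(-185) = 49712 + 1 = 49713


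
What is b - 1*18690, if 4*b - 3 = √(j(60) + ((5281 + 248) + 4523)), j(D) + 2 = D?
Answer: -74757/4 + √10110/4 ≈ -18664.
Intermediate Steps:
j(D) = -2 + D
b = ¾ + √10110/4 (b = ¾ + √((-2 + 60) + ((5281 + 248) + 4523))/4 = ¾ + √(58 + (5529 + 4523))/4 = ¾ + √(58 + 10052)/4 = ¾ + √10110/4 ≈ 25.887)
b - 1*18690 = (¾ + √10110/4) - 1*18690 = (¾ + √10110/4) - 18690 = -74757/4 + √10110/4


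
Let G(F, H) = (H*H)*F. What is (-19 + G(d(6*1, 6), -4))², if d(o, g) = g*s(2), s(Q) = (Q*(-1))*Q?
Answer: 162409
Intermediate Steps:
s(Q) = -Q² (s(Q) = (-Q)*Q = -Q²)
d(o, g) = -4*g (d(o, g) = g*(-1*2²) = g*(-1*4) = g*(-4) = -4*g)
G(F, H) = F*H² (G(F, H) = H²*F = F*H²)
(-19 + G(d(6*1, 6), -4))² = (-19 - 4*6*(-4)²)² = (-19 - 24*16)² = (-19 - 384)² = (-403)² = 162409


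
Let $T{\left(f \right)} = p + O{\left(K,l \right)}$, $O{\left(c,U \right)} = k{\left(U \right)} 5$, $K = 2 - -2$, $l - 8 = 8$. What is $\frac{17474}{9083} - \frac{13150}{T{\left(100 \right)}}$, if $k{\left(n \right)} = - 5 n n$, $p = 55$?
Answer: $\frac{46062796}{11526327} \approx 3.9963$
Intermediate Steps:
$l = 16$ ($l = 8 + 8 = 16$)
$k{\left(n \right)} = - 5 n^{2}$
$K = 4$ ($K = 2 + 2 = 4$)
$O{\left(c,U \right)} = - 25 U^{2}$ ($O{\left(c,U \right)} = - 5 U^{2} \cdot 5 = - 25 U^{2}$)
$T{\left(f \right)} = -6345$ ($T{\left(f \right)} = 55 - 25 \cdot 16^{2} = 55 - 6400 = -6345$)
$\frac{17474}{9083} - \frac{13150}{T{\left(100 \right)}} = \frac{17474}{9083} - \frac{13150}{-6345} = 17474 \cdot \frac{1}{9083} - - \frac{2630}{1269} = \frac{17474}{9083} + \frac{2630}{1269} = \frac{46062796}{11526327}$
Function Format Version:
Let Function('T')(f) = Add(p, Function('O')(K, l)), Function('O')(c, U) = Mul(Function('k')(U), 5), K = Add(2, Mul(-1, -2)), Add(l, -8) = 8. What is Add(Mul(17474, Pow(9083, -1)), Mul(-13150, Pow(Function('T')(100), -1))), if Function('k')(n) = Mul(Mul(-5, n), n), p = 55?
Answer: Rational(46062796, 11526327) ≈ 3.9963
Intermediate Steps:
l = 16 (l = Add(8, 8) = 16)
Function('k')(n) = Mul(-5, Pow(n, 2))
K = 4 (K = Add(2, 2) = 4)
Function('O')(c, U) = Mul(-25, Pow(U, 2)) (Function('O')(c, U) = Mul(Mul(-5, Pow(U, 2)), 5) = Mul(-25, Pow(U, 2)))
Function('T')(f) = -6345 (Function('T')(f) = Add(55, Mul(-25, Pow(16, 2))) = Add(55, Mul(-25, 256)) = Add(55, -6400) = -6345)
Add(Mul(17474, Pow(9083, -1)), Mul(-13150, Pow(Function('T')(100), -1))) = Add(Mul(17474, Pow(9083, -1)), Mul(-13150, Pow(-6345, -1))) = Add(Mul(17474, Rational(1, 9083)), Mul(-13150, Rational(-1, 6345))) = Add(Rational(17474, 9083), Rational(2630, 1269)) = Rational(46062796, 11526327)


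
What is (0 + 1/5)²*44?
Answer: 44/25 ≈ 1.7600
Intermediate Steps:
(0 + 1/5)²*44 = (0 + ⅕)²*44 = (⅕)²*44 = (1/25)*44 = 44/25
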